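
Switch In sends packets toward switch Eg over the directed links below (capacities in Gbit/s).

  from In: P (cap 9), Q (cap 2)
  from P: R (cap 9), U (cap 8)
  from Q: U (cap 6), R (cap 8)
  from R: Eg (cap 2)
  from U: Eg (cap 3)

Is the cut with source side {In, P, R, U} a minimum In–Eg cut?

No — its capacity is 7, but the minimum cut has capacity 5.

Given cut capacity: 2 + 2 + 3 = 7.
Augment In→P→R→Eg: bottleneck 2, flow now 2.
Augment In→P→U→Eg: bottleneck 3, flow now 5.
No augmenting path remains; maximum flow = 5.
In the residual graph, reachable from In: {In, P, Q, R, U}.
Min-cut edges: R→Eg (2), U→Eg (3); capacity 2 + 3 = 5.
Cut capacity 7 exceeds the max flow 5, so it is not minimum.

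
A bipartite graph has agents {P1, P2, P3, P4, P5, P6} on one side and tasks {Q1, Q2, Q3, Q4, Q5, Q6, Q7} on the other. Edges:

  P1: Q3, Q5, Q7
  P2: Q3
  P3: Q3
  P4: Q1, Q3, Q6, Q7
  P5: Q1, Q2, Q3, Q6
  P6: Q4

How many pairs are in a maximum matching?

Unit-capacity flow: source→left, listed edges, right→sink; max matching = max flow.
Augmenting path P1→Q3 (+1); matched 1.
Augmenting path P4→Q1 (+1); matched 2.
Augmenting path P5→Q2 (+1); matched 3.
Augmenting path P6→Q4 (+1); matched 4.
Augmenting path P2→Q3→P1→Q5 (+1); matched 5.
No augmenting path remains; maximum matching = 5.
König certificate: {P1, P4, P5, P6, Q3} is a vertex cover of size 5 (every listed pair touches it), so no matching can be larger.

5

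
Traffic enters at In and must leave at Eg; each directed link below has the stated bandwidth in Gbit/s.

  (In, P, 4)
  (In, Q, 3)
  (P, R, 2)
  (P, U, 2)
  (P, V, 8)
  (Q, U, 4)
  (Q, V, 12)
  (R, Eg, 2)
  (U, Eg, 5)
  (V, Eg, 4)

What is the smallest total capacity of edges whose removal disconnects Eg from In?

Augment In→P→R→Eg: bottleneck 2, flow now 2.
Augment In→P→U→Eg: bottleneck 2, flow now 4.
Augment In→Q→U→Eg: bottleneck 3, flow now 7.
No augmenting path remains; maximum flow = 7.
By max-flow min-cut, the minimum cut capacity equals the max flow.
In the residual graph, reachable from In: {In}.
Min-cut edges: In→P (4), In→Q (3); capacity 4 + 3 = 7.

7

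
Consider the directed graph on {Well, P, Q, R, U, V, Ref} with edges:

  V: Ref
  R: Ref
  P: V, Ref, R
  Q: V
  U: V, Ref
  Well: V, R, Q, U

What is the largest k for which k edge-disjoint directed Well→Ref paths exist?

Assign every edge capacity 1; by Menger, the answer equals the max flow.
Path Well→R→Ref (+1); total 1.
Path Well→U→Ref (+1); total 2.
Path Well→V→Ref (+1); total 3.
No residual Well→Ref path; max flow = 3.
Certifying cut of size 3: {V→Ref, Well→R, Well→U}.

3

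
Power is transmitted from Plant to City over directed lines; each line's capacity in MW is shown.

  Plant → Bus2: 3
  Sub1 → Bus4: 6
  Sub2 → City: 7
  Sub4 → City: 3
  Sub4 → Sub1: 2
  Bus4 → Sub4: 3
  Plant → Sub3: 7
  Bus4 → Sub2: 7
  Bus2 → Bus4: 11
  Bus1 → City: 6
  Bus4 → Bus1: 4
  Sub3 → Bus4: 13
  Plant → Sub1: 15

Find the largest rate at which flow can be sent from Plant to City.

Augment Plant→Sub1→Bus4→Sub2→City: bottleneck 6, flow now 6.
Augment Plant→Bus2→Bus4→Sub2→City: bottleneck 1, flow now 7.
Augment Plant→Bus2→Bus4→Sub4→City: bottleneck 2, flow now 9.
Augment Plant→Sub3→Bus4→Sub4→City: bottleneck 1, flow now 10.
Augment Plant→Sub3→Bus4→Bus1→City: bottleneck 4, flow now 14.
No augmenting path remains; maximum flow = 14.
In the residual graph, reachable from Plant: {Plant, Sub1, Bus2, Sub3, Bus4}.
Min-cut edges: Bus4→Sub2 (7), Bus4→Sub4 (3), Bus4→Bus1 (4); capacity 7 + 3 + 4 = 14.
This cut is saturated, so no flow can exceed 14.

14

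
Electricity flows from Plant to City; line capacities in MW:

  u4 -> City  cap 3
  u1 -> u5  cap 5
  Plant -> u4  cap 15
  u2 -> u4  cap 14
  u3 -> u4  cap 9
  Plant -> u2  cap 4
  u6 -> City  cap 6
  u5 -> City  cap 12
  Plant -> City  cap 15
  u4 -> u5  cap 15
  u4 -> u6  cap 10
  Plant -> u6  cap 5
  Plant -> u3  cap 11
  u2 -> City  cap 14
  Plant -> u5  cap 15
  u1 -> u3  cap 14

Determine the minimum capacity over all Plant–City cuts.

Augment Plant→City: bottleneck 15, flow now 15.
Augment Plant→u2→City: bottleneck 4, flow now 19.
Augment Plant→u4→City: bottleneck 3, flow now 22.
Augment Plant→u5→City: bottleneck 12, flow now 34.
Augment Plant→u6→City: bottleneck 5, flow now 39.
Augment Plant→u4→u6→City: bottleneck 1, flow now 40.
No augmenting path remains; maximum flow = 40.
By max-flow min-cut, the minimum cut capacity equals the max flow.
In the residual graph, reachable from Plant: {Plant, u3, u4, u5, u6}.
Min-cut edges: Plant→u2 (4), Plant→City (15), u4→City (3), u5→City (12), u6→City (6); capacity 4 + 15 + 3 + 12 + 6 = 40.

40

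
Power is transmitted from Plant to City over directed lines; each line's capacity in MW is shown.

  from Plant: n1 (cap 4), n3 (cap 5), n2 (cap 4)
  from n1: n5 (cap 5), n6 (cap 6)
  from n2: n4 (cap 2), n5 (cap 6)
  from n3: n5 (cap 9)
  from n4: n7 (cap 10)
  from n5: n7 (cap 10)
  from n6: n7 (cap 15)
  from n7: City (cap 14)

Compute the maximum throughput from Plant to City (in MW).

13

Augment Plant→n1→n5→n7→City: bottleneck 4, flow now 4.
Augment Plant→n2→n4→n7→City: bottleneck 2, flow now 6.
Augment Plant→n2→n5→n7→City: bottleneck 2, flow now 8.
Augment Plant→n3→n5→n7→City: bottleneck 4, flow now 12.
Augment Plant→n3→n5→n1→n6→n7→City: bottleneck 1, flow now 13. (uses reverse residual edge)
No augmenting path remains; maximum flow = 13.
In the residual graph, reachable from Plant: {Plant}.
Min-cut edges: Plant→n1 (4), Plant→n2 (4), Plant→n3 (5); capacity 4 + 4 + 5 = 13.
This cut is saturated, so no flow can exceed 13.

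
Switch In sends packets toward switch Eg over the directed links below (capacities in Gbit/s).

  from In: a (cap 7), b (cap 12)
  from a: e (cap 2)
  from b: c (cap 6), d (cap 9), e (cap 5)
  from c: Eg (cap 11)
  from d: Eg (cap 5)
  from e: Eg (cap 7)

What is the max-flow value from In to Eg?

Augment In→a→e→Eg: bottleneck 2, flow now 2.
Augment In→b→c→Eg: bottleneck 6, flow now 8.
Augment In→b→d→Eg: bottleneck 5, flow now 13.
Augment In→b→e→Eg: bottleneck 1, flow now 14.
No augmenting path remains; maximum flow = 14.
In the residual graph, reachable from In: {In, a}.
Min-cut edges: In→b (12), a→e (2); capacity 12 + 2 = 14.
This cut is saturated, so no flow can exceed 14.

14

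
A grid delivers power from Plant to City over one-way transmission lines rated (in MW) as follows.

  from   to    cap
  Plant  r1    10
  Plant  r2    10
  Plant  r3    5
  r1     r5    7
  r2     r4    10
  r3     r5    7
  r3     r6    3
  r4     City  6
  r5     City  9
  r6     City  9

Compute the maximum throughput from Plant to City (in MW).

Augment Plant→r1→r5→City: bottleneck 7, flow now 7.
Augment Plant→r2→r4→City: bottleneck 6, flow now 13.
Augment Plant→r3→r5→City: bottleneck 2, flow now 15.
Augment Plant→r3→r6→City: bottleneck 3, flow now 18.
No augmenting path remains; maximum flow = 18.
In the residual graph, reachable from Plant: {Plant, r1, r2, r4}.
Min-cut edges: Plant→r3 (5), r1→r5 (7), r4→City (6); capacity 5 + 7 + 6 = 18.
This cut is saturated, so no flow can exceed 18.

18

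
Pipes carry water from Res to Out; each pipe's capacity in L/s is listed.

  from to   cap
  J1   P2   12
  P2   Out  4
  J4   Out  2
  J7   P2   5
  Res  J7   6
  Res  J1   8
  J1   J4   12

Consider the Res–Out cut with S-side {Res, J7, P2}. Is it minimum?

No — its capacity is 12, but the minimum cut has capacity 6.

Given cut capacity: 8 + 4 = 12.
Augment Res→J7→P2→Out: bottleneck 4, flow now 4.
Augment Res→J1→J4→Out: bottleneck 2, flow now 6.
No augmenting path remains; maximum flow = 6.
In the residual graph, reachable from Res: {Res, J7, J1, P2, J4}.
Min-cut edges: P2→Out (4), J4→Out (2); capacity 4 + 2 = 6.
Cut capacity 12 exceeds the max flow 6, so it is not minimum.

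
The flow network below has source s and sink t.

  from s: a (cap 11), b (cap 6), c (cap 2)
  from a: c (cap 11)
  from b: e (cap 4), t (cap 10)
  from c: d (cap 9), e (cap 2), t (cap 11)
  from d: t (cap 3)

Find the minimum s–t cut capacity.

19

Augment s→b→t: bottleneck 6, flow now 6.
Augment s→c→t: bottleneck 2, flow now 8.
Augment s→a→c→t: bottleneck 9, flow now 17.
Augment s→a→c→d→t: bottleneck 2, flow now 19.
No augmenting path remains; maximum flow = 19.
By max-flow min-cut, the minimum cut capacity equals the max flow.
In the residual graph, reachable from s: {s}.
Min-cut edges: s→a (11), s→b (6), s→c (2); capacity 11 + 6 + 2 = 19.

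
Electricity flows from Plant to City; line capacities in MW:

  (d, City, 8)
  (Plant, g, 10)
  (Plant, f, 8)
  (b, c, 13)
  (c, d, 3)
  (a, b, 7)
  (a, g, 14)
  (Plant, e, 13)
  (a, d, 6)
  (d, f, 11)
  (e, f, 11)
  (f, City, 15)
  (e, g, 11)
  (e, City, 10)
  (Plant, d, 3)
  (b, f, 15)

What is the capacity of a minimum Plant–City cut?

24

Augment Plant→d→City: bottleneck 3, flow now 3.
Augment Plant→e→City: bottleneck 10, flow now 13.
Augment Plant→f→City: bottleneck 8, flow now 21.
Augment Plant→e→f→City: bottleneck 3, flow now 24.
No augmenting path remains; maximum flow = 24.
By max-flow min-cut, the minimum cut capacity equals the max flow.
In the residual graph, reachable from Plant: {Plant, g}.
Min-cut edges: Plant→d (3), Plant→e (13), Plant→f (8); capacity 3 + 13 + 8 = 24.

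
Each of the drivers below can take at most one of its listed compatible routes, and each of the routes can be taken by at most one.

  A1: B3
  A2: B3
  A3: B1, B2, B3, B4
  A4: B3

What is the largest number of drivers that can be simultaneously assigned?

2

Unit-capacity flow: source→left, listed edges, right→sink; max matching = max flow.
Augmenting path A1→B3 (+1); matched 1.
Augmenting path A3→B1 (+1); matched 2.
No augmenting path remains; maximum matching = 2.
König certificate: {A3, B3} is a vertex cover of size 2 (every listed pair touches it), so no matching can be larger.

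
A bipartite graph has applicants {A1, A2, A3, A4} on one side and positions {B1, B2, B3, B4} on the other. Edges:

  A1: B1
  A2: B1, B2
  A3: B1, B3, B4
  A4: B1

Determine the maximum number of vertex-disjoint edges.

3

Unit-capacity flow: source→left, listed edges, right→sink; max matching = max flow.
Augmenting path A1→B1 (+1); matched 1.
Augmenting path A2→B2 (+1); matched 2.
Augmenting path A3→B3 (+1); matched 3.
No augmenting path remains; maximum matching = 3.
König certificate: {A2, A3, B1} is a vertex cover of size 3 (every listed pair touches it), so no matching can be larger.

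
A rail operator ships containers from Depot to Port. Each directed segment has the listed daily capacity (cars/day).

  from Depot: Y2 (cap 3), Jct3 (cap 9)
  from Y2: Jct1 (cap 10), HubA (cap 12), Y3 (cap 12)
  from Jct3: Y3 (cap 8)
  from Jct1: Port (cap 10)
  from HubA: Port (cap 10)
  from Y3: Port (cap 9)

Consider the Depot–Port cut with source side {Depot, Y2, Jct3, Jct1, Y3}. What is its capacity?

31

Edges leaving {Depot, Y2, Jct3, Jct1, Y3}: Y2→HubA (12), Jct1→Port (10), Y3→Port (9).
Cut capacity = 12 + 10 + 9 = 31.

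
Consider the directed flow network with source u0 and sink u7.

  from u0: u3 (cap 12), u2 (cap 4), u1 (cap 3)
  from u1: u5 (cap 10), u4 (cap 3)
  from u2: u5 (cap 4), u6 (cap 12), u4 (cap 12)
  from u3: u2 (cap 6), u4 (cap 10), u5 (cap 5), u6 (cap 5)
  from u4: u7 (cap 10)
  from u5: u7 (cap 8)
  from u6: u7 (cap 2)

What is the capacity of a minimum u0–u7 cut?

19

Augment u0→u1→u4→u7: bottleneck 3, flow now 3.
Augment u0→u2→u4→u7: bottleneck 4, flow now 7.
Augment u0→u3→u4→u7: bottleneck 3, flow now 10.
Augment u0→u3→u5→u7: bottleneck 5, flow now 15.
Augment u0→u3→u6→u7: bottleneck 2, flow now 17.
Augment u0→u3→u2→u5→u7: bottleneck 2, flow now 19.
No augmenting path remains; maximum flow = 19.
By max-flow min-cut, the minimum cut capacity equals the max flow.
In the residual graph, reachable from u0: {u0}.
Min-cut edges: u0→u1 (3), u0→u2 (4), u0→u3 (12); capacity 3 + 4 + 12 = 19.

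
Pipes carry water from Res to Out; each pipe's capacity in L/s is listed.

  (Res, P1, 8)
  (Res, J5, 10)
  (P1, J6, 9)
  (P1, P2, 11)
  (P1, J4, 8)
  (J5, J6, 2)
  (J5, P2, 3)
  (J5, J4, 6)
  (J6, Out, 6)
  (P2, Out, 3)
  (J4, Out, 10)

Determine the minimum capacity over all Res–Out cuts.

Augment Res→P1→J6→Out: bottleneck 6, flow now 6.
Augment Res→P1→P2→Out: bottleneck 2, flow now 8.
Augment Res→J5→P2→Out: bottleneck 1, flow now 9.
Augment Res→J5→J4→Out: bottleneck 6, flow now 15.
Augment Res→J5→J6→P1→J4→Out: bottleneck 2, flow now 17. (uses reverse residual edge)
Augment Res→J5→P2→P1→J4→Out: bottleneck 1, flow now 18. (uses reverse residual edge)
No augmenting path remains; maximum flow = 18.
By max-flow min-cut, the minimum cut capacity equals the max flow.
In the residual graph, reachable from Res: {Res}.
Min-cut edges: Res→P1 (8), Res→J5 (10); capacity 8 + 10 = 18.

18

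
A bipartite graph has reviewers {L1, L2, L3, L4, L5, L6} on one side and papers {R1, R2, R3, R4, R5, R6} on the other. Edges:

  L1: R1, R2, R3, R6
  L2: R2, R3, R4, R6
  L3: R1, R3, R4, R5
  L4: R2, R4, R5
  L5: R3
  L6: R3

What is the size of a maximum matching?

5

Unit-capacity flow: source→left, listed edges, right→sink; max matching = max flow.
Augmenting path L1→R1 (+1); matched 1.
Augmenting path L2→R2 (+1); matched 2.
Augmenting path L3→R3 (+1); matched 3.
Augmenting path L4→R4 (+1); matched 4.
Augmenting path L5→R3→L3→R5 (+1); matched 5.
No augmenting path remains; maximum matching = 5.
König certificate: {L1, L2, L3, L4, R3} is a vertex cover of size 5 (every listed pair touches it), so no matching can be larger.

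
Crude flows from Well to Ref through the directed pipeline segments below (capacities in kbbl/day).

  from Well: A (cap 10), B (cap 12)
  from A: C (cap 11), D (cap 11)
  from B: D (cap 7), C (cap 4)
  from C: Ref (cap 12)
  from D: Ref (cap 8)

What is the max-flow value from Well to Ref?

Augment Well→A→C→Ref: bottleneck 10, flow now 10.
Augment Well→B→C→Ref: bottleneck 2, flow now 12.
Augment Well→B→D→Ref: bottleneck 7, flow now 19.
Augment Well→B→C→A→D→Ref: bottleneck 1, flow now 20. (uses reverse residual edge)
No augmenting path remains; maximum flow = 20.
In the residual graph, reachable from Well: {Well, A, B, C, D}.
Min-cut edges: C→Ref (12), D→Ref (8); capacity 12 + 8 = 20.
This cut is saturated, so no flow can exceed 20.

20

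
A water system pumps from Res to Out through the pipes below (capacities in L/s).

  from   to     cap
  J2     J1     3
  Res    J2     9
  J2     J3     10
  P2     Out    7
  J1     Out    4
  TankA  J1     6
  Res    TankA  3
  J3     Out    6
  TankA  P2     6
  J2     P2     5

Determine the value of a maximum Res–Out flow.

Augment Res→TankA→P2→Out: bottleneck 3, flow now 3.
Augment Res→J2→P2→Out: bottleneck 4, flow now 7.
Augment Res→J2→J3→Out: bottleneck 5, flow now 12.
No augmenting path remains; maximum flow = 12.
In the residual graph, reachable from Res: {Res}.
Min-cut edges: Res→TankA (3), Res→J2 (9); capacity 3 + 9 = 12.
This cut is saturated, so no flow can exceed 12.

12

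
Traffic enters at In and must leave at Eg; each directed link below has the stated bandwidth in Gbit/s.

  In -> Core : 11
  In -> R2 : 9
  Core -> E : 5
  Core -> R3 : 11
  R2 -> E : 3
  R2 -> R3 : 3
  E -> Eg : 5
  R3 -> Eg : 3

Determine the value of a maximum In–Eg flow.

8

Augment In→Core→E→Eg: bottleneck 5, flow now 5.
Augment In→Core→R3→Eg: bottleneck 3, flow now 8.
No augmenting path remains; maximum flow = 8.
In the residual graph, reachable from In: {In, Core, R2, E, R3}.
Min-cut edges: E→Eg (5), R3→Eg (3); capacity 5 + 3 = 8.
This cut is saturated, so no flow can exceed 8.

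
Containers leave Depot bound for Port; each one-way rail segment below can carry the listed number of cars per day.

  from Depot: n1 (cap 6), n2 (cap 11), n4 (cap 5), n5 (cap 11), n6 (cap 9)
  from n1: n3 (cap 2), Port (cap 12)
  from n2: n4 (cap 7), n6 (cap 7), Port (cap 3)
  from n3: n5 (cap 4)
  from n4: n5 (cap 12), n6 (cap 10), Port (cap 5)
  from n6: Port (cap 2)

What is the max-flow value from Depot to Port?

16

Augment Depot→n1→Port: bottleneck 6, flow now 6.
Augment Depot→n2→Port: bottleneck 3, flow now 9.
Augment Depot→n4→Port: bottleneck 5, flow now 14.
Augment Depot→n6→Port: bottleneck 2, flow now 16.
No augmenting path remains; maximum flow = 16.
In the residual graph, reachable from Depot: {Depot, n2, n4, n5, n6}.
Min-cut edges: Depot→n1 (6), n2→Port (3), n4→Port (5), n6→Port (2); capacity 6 + 3 + 5 + 2 = 16.
This cut is saturated, so no flow can exceed 16.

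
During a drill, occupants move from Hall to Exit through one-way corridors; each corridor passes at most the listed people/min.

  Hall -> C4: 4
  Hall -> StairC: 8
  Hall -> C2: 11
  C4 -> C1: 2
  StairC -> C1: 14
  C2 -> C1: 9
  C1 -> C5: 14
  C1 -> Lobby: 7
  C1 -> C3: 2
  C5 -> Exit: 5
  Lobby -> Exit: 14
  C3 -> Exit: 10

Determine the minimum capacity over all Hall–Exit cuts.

Augment Hall→C4→C1→C5→Exit: bottleneck 2, flow now 2.
Augment Hall→StairC→C1→C5→Exit: bottleneck 3, flow now 5.
Augment Hall→StairC→C1→Lobby→Exit: bottleneck 5, flow now 10.
Augment Hall→C2→C1→Lobby→Exit: bottleneck 2, flow now 12.
Augment Hall→C2→C1→C3→Exit: bottleneck 2, flow now 14.
No augmenting path remains; maximum flow = 14.
By max-flow min-cut, the minimum cut capacity equals the max flow.
In the residual graph, reachable from Hall: {Hall, C4, StairC, C2, C1, C5}.
Min-cut edges: C1→Lobby (7), C1→C3 (2), C5→Exit (5); capacity 7 + 2 + 5 = 14.

14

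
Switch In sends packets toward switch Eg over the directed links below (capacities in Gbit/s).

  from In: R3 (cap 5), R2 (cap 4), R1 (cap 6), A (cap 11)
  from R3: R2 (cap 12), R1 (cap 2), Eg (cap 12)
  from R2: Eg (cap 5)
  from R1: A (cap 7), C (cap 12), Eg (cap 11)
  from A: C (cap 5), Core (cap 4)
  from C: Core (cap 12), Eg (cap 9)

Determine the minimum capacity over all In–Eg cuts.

20

Augment In→R3→Eg: bottleneck 5, flow now 5.
Augment In→R2→Eg: bottleneck 4, flow now 9.
Augment In→R1→Eg: bottleneck 6, flow now 15.
Augment In→A→C→Eg: bottleneck 5, flow now 20.
No augmenting path remains; maximum flow = 20.
By max-flow min-cut, the minimum cut capacity equals the max flow.
In the residual graph, reachable from In: {In, A, Core}.
Min-cut edges: In→R3 (5), In→R2 (4), In→R1 (6), A→C (5); capacity 5 + 4 + 6 + 5 = 20.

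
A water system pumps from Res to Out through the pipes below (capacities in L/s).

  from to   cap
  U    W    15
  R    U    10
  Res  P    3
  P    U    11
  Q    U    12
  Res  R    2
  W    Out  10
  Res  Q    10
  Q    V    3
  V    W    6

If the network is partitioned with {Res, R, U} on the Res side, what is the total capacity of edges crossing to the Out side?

Edges leaving {Res, R, U}: Res→P (3), Res→Q (10), U→W (15).
Cut capacity = 3 + 10 + 15 = 28.

28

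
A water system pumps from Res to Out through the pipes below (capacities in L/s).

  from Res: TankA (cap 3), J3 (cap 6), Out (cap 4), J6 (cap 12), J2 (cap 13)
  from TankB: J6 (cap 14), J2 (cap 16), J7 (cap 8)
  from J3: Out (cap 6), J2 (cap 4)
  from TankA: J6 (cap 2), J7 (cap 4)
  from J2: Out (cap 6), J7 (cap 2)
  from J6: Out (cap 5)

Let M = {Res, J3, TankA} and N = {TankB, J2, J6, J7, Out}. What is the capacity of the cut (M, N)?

45

Edges leaving {Res, J3, TankA}: Res→J2 (13), Res→J6 (12), Res→Out (4), J3→J2 (4), J3→Out (6), TankA→J6 (2), TankA→J7 (4).
Cut capacity = 13 + 12 + 4 + 4 + 6 + 2 + 4 = 45.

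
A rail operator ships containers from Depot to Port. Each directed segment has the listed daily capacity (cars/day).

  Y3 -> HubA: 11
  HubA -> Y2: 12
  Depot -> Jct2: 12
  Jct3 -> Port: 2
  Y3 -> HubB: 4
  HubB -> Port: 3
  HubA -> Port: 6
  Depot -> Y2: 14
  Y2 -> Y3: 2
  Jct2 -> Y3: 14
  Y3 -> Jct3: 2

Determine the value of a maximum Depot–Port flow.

Augment Depot→Y2→Y3→HubB→Port: bottleneck 2, flow now 2.
Augment Depot→Jct2→Y3→HubB→Port: bottleneck 1, flow now 3.
Augment Depot→Jct2→Y3→HubA→Port: bottleneck 6, flow now 9.
Augment Depot→Jct2→Y3→Jct3→Port: bottleneck 2, flow now 11.
No augmenting path remains; maximum flow = 11.
In the residual graph, reachable from Depot: {Depot, Y2, Jct2, Y3, HubB, HubA}.
Min-cut edges: Y3→Jct3 (2), HubB→Port (3), HubA→Port (6); capacity 2 + 3 + 6 = 11.
This cut is saturated, so no flow can exceed 11.

11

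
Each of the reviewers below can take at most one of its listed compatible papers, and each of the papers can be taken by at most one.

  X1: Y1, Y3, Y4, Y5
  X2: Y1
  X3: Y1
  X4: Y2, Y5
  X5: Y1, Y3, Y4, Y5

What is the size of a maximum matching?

4

Unit-capacity flow: source→left, listed edges, right→sink; max matching = max flow.
Augmenting path X1→Y1 (+1); matched 1.
Augmenting path X4→Y2 (+1); matched 2.
Augmenting path X5→Y3 (+1); matched 3.
Augmenting path X2→Y1→X1→Y4 (+1); matched 4.
No augmenting path remains; maximum matching = 4.
König certificate: {X1, X4, X5, Y1} is a vertex cover of size 4 (every listed pair touches it), so no matching can be larger.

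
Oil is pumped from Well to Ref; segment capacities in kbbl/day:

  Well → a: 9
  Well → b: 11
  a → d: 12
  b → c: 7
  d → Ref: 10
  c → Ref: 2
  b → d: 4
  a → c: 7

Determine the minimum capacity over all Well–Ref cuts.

12

Augment Well→a→c→Ref: bottleneck 2, flow now 2.
Augment Well→a→d→Ref: bottleneck 7, flow now 9.
Augment Well→b→d→Ref: bottleneck 3, flow now 12.
No augmenting path remains; maximum flow = 12.
By max-flow min-cut, the minimum cut capacity equals the max flow.
In the residual graph, reachable from Well: {Well, a, b, c, d}.
Min-cut edges: c→Ref (2), d→Ref (10); capacity 2 + 10 = 12.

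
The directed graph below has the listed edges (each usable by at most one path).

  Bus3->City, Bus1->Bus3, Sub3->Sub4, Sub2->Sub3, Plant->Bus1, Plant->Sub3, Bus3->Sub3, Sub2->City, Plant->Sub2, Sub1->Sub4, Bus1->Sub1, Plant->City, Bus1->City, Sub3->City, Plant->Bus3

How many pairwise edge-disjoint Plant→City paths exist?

5

Assign every edge capacity 1; by Menger, the answer equals the max flow.
Path Plant→City (+1); total 1.
Path Plant→Bus1→City (+1); total 2.
Path Plant→Sub2→City (+1); total 3.
Path Plant→Bus3→City (+1); total 4.
Path Plant→Sub3→City (+1); total 5.
No residual Plant→City path; max flow = 5.
Certifying cut of size 5: {Plant→Bus1, Plant→Bus3, Plant→City, Plant→Sub2, Plant→Sub3}.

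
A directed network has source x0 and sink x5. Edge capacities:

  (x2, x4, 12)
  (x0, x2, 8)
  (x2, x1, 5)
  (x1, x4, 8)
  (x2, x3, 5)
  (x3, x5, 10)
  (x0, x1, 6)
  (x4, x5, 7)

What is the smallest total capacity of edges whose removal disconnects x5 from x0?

12

Augment x0→x1→x4→x5: bottleneck 6, flow now 6.
Augment x0→x2→x3→x5: bottleneck 5, flow now 11.
Augment x0→x2→x4→x5: bottleneck 1, flow now 12.
No augmenting path remains; maximum flow = 12.
By max-flow min-cut, the minimum cut capacity equals the max flow.
In the residual graph, reachable from x0: {x0, x1, x2, x4}.
Min-cut edges: x2→x3 (5), x4→x5 (7); capacity 5 + 7 = 12.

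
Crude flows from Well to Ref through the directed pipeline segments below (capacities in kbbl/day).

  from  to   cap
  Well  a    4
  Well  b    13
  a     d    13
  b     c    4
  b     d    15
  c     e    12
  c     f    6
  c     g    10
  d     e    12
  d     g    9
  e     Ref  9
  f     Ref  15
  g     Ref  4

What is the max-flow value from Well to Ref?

17

Augment Well→a→d→e→Ref: bottleneck 4, flow now 4.
Augment Well→b→c→e→Ref: bottleneck 4, flow now 8.
Augment Well→b→d→e→Ref: bottleneck 1, flow now 9.
Augment Well→b→d→g→Ref: bottleneck 4, flow now 13.
Augment Well→b→d→e→c→f→Ref: bottleneck 4, flow now 17. (uses reverse residual edge)
No augmenting path remains; maximum flow = 17.
In the residual graph, reachable from Well: {Well}.
Min-cut edges: Well→a (4), Well→b (13); capacity 4 + 13 = 17.
This cut is saturated, so no flow can exceed 17.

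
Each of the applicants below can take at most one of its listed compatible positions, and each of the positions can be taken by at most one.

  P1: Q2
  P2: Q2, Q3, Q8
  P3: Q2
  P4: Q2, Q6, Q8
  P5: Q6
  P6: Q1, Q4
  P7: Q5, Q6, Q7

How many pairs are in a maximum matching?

Unit-capacity flow: source→left, listed edges, right→sink; max matching = max flow.
Augmenting path P1→Q2 (+1); matched 1.
Augmenting path P2→Q3 (+1); matched 2.
Augmenting path P4→Q6 (+1); matched 3.
Augmenting path P6→Q1 (+1); matched 4.
Augmenting path P7→Q5 (+1); matched 5.
Augmenting path P5→Q6→P4→Q8 (+1); matched 6.
No augmenting path remains; maximum matching = 6.
König certificate: {P2, P4, P5, P6, P7, Q2} is a vertex cover of size 6 (every listed pair touches it), so no matching can be larger.

6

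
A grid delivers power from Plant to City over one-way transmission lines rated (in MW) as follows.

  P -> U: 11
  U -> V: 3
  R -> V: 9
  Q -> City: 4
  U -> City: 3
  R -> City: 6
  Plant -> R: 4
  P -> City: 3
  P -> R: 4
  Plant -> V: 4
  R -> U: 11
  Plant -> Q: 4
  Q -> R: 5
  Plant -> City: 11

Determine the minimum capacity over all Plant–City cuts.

19

Augment Plant→City: bottleneck 11, flow now 11.
Augment Plant→Q→City: bottleneck 4, flow now 15.
Augment Plant→R→City: bottleneck 4, flow now 19.
No augmenting path remains; maximum flow = 19.
By max-flow min-cut, the minimum cut capacity equals the max flow.
In the residual graph, reachable from Plant: {Plant, V}.
Min-cut edges: Plant→Q (4), Plant→R (4), Plant→City (11); capacity 4 + 4 + 11 = 19.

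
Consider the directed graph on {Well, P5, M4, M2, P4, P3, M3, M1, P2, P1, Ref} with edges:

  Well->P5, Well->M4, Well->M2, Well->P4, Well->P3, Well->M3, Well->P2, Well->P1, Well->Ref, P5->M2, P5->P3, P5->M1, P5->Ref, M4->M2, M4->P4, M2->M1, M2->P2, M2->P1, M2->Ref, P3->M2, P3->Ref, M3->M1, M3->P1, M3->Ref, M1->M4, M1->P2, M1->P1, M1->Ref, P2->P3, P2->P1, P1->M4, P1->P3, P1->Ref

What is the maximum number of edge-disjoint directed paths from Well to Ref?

Assign every edge capacity 1; by Menger, the answer equals the max flow.
Path Well→Ref (+1); total 1.
Path Well→P5→Ref (+1); total 2.
Path Well→M2→Ref (+1); total 3.
Path Well→P3→Ref (+1); total 4.
Path Well→M3→Ref (+1); total 5.
Path Well→P1→Ref (+1); total 6.
Path Well→M4→M2→M1→Ref (+1); total 7.
No residual Well→Ref path; max flow = 7.
Certifying cut of size 7: {M2→M1, M2→Ref, P1→Ref, P3→Ref, Well→M3, Well→P5, Well→Ref}.

7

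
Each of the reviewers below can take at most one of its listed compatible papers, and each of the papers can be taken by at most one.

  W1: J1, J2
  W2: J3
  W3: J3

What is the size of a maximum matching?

Unit-capacity flow: source→left, listed edges, right→sink; max matching = max flow.
Augmenting path W1→J1 (+1); matched 1.
Augmenting path W2→J3 (+1); matched 2.
No augmenting path remains; maximum matching = 2.
König certificate: {W1, J3} is a vertex cover of size 2 (every listed pair touches it), so no matching can be larger.

2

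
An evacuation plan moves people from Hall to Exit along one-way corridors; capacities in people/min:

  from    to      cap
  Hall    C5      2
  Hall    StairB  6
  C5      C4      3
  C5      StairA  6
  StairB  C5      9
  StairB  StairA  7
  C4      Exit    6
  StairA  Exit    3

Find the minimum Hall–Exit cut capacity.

6

Augment Hall→C5→C4→Exit: bottleneck 2, flow now 2.
Augment Hall→StairB→StairA→Exit: bottleneck 3, flow now 5.
Augment Hall→StairB→C5→C4→Exit: bottleneck 1, flow now 6.
No augmenting path remains; maximum flow = 6.
By max-flow min-cut, the minimum cut capacity equals the max flow.
In the residual graph, reachable from Hall: {Hall, C5, StairB, StairA}.
Min-cut edges: C5→C4 (3), StairA→Exit (3); capacity 3 + 3 = 6.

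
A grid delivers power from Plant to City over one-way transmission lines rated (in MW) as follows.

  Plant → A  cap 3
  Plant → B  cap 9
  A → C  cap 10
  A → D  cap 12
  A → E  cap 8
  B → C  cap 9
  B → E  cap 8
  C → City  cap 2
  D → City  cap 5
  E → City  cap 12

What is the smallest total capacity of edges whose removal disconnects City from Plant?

Augment Plant→A→C→City: bottleneck 2, flow now 2.
Augment Plant→A→D→City: bottleneck 1, flow now 3.
Augment Plant→B→E→City: bottleneck 8, flow now 11.
Augment Plant→B→C→A→D→City: bottleneck 1, flow now 12. (uses reverse residual edge)
No augmenting path remains; maximum flow = 12.
By max-flow min-cut, the minimum cut capacity equals the max flow.
In the residual graph, reachable from Plant: {Plant}.
Min-cut edges: Plant→A (3), Plant→B (9); capacity 3 + 9 = 12.

12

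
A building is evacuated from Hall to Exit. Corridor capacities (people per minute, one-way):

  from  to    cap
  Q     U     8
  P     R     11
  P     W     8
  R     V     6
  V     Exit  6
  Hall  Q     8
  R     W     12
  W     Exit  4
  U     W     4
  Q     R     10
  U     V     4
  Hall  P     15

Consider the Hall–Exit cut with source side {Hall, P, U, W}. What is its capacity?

Edges leaving {Hall, P, U, W}: Hall→Q (8), P→R (11), U→V (4), W→Exit (4).
Cut capacity = 8 + 11 + 4 + 4 = 27.

27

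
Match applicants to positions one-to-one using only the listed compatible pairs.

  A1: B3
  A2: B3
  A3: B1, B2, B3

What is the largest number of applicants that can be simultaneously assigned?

Unit-capacity flow: source→left, listed edges, right→sink; max matching = max flow.
Augmenting path A1→B3 (+1); matched 1.
Augmenting path A3→B1 (+1); matched 2.
No augmenting path remains; maximum matching = 2.
König certificate: {A3, B3} is a vertex cover of size 2 (every listed pair touches it), so no matching can be larger.

2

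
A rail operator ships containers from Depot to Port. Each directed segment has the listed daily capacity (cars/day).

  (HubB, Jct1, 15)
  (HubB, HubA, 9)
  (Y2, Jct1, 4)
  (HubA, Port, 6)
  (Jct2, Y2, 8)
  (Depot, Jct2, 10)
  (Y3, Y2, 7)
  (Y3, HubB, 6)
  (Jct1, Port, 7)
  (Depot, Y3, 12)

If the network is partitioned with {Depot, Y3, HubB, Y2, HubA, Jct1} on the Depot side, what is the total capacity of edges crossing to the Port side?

Edges leaving {Depot, Y3, HubB, Y2, HubA, Jct1}: Depot→Jct2 (10), HubA→Port (6), Jct1→Port (7).
Cut capacity = 10 + 6 + 7 = 23.

23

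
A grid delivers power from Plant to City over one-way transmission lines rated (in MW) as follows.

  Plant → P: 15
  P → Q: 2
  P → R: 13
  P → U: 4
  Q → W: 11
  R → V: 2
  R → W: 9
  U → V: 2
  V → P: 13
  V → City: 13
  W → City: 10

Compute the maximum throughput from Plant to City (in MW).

Augment Plant→P→Q→W→City: bottleneck 2, flow now 2.
Augment Plant→P→R→V→City: bottleneck 2, flow now 4.
Augment Plant→P→R→W→City: bottleneck 8, flow now 12.
Augment Plant→P→U→V→City: bottleneck 2, flow now 14.
No augmenting path remains; maximum flow = 14.
In the residual graph, reachable from Plant: {Plant, P, Q, R, U, W}.
Min-cut edges: R→V (2), U→V (2), W→City (10); capacity 2 + 2 + 10 = 14.
This cut is saturated, so no flow can exceed 14.

14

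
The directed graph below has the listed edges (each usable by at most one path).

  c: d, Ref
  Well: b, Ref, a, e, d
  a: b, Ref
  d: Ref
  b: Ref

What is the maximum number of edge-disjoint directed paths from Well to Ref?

4

Assign every edge capacity 1; by Menger, the answer equals the max flow.
Path Well→Ref (+1); total 1.
Path Well→a→Ref (+1); total 2.
Path Well→b→Ref (+1); total 3.
Path Well→d→Ref (+1); total 4.
No residual Well→Ref path; max flow = 4.
Certifying cut of size 4: {Well→Ref, Well→a, Well→b, Well→d}.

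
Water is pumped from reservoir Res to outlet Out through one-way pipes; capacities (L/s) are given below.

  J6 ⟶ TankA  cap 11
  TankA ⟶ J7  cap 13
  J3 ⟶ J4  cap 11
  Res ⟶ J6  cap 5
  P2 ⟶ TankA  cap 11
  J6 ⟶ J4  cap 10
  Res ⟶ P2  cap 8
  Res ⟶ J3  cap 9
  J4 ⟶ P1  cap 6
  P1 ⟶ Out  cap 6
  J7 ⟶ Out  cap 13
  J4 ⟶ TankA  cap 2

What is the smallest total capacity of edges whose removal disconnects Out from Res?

Augment Res→P2→TankA→J7→Out: bottleneck 8, flow now 8.
Augment Res→J6→J4→P1→Out: bottleneck 5, flow now 13.
Augment Res→J3→J4→P1→Out: bottleneck 1, flow now 14.
Augment Res→J3→J4→TankA→J7→Out: bottleneck 2, flow now 16.
Augment Res→J3→J4→J6→TankA→J7→Out: bottleneck 3, flow now 19. (uses reverse residual edge)
No augmenting path remains; maximum flow = 19.
By max-flow min-cut, the minimum cut capacity equals the max flow.
In the residual graph, reachable from Res: {Res, P2, J6, J3, J4, TankA}.
Min-cut edges: J4→P1 (6), TankA→J7 (13); capacity 6 + 13 = 19.

19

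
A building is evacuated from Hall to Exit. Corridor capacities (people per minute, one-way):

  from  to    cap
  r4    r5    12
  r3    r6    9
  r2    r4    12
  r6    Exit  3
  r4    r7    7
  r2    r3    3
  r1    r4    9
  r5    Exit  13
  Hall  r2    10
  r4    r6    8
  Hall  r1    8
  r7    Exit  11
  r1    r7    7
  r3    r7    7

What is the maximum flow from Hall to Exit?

Augment Hall→r1→r7→Exit: bottleneck 7, flow now 7.
Augment Hall→r1→r4→r5→Exit: bottleneck 1, flow now 8.
Augment Hall→r2→r3→r6→Exit: bottleneck 3, flow now 11.
Augment Hall→r2→r4→r5→Exit: bottleneck 7, flow now 18.
No augmenting path remains; maximum flow = 18.
In the residual graph, reachable from Hall: {Hall}.
Min-cut edges: Hall→r1 (8), Hall→r2 (10); capacity 8 + 10 = 18.
This cut is saturated, so no flow can exceed 18.

18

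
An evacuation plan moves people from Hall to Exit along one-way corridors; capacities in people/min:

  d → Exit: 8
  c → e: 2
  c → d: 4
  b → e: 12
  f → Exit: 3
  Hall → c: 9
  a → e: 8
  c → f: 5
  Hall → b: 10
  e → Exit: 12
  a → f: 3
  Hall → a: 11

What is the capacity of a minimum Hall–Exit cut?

Augment Hall→a→e→Exit: bottleneck 8, flow now 8.
Augment Hall→a→f→Exit: bottleneck 3, flow now 11.
Augment Hall→b→e→Exit: bottleneck 4, flow now 15.
Augment Hall→c→d→Exit: bottleneck 4, flow now 19.
No augmenting path remains; maximum flow = 19.
By max-flow min-cut, the minimum cut capacity equals the max flow.
In the residual graph, reachable from Hall: {Hall, a, b, c, e, f}.
Min-cut edges: c→d (4), e→Exit (12), f→Exit (3); capacity 4 + 12 + 3 = 19.

19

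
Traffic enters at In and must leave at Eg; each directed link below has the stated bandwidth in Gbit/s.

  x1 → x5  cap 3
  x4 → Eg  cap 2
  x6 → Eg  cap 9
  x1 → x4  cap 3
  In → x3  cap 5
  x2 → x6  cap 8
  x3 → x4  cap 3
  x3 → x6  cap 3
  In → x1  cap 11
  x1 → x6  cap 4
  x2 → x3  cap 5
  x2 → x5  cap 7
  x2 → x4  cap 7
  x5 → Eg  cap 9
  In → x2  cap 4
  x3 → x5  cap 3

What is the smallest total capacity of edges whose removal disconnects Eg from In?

18

Augment In→x1→x4→Eg: bottleneck 2, flow now 2.
Augment In→x1→x5→Eg: bottleneck 3, flow now 5.
Augment In→x1→x6→Eg: bottleneck 4, flow now 9.
Augment In→x2→x5→Eg: bottleneck 4, flow now 13.
Augment In→x3→x5→Eg: bottleneck 2, flow now 15.
Augment In→x3→x6→Eg: bottleneck 3, flow now 18.
No augmenting path remains; maximum flow = 18.
By max-flow min-cut, the minimum cut capacity equals the max flow.
In the residual graph, reachable from In: {In, x1, x4}.
Min-cut edges: In→x2 (4), In→x3 (5), x1→x5 (3), x1→x6 (4), x4→Eg (2); capacity 4 + 5 + 3 + 4 + 2 = 18.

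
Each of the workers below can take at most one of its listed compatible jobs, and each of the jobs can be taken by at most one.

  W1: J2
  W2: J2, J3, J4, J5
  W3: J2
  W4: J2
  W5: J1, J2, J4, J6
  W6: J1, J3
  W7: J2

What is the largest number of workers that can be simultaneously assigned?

Unit-capacity flow: source→left, listed edges, right→sink; max matching = max flow.
Augmenting path W1→J2 (+1); matched 1.
Augmenting path W2→J3 (+1); matched 2.
Augmenting path W5→J1 (+1); matched 3.
Augmenting path W6→J1→W5→J4 (+1); matched 4.
No augmenting path remains; maximum matching = 4.
König certificate: {W2, W5, W6, J2} is a vertex cover of size 4 (every listed pair touches it), so no matching can be larger.

4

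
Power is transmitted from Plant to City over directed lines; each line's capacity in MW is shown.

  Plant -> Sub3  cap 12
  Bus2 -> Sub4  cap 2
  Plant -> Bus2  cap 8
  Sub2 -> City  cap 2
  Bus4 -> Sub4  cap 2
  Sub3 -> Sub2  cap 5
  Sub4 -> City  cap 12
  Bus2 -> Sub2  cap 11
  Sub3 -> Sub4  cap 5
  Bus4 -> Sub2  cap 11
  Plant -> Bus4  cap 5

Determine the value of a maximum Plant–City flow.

11

Augment Plant→Sub3→Sub2→City: bottleneck 2, flow now 2.
Augment Plant→Sub3→Sub4→City: bottleneck 5, flow now 7.
Augment Plant→Bus2→Sub4→City: bottleneck 2, flow now 9.
Augment Plant→Bus4→Sub4→City: bottleneck 2, flow now 11.
No augmenting path remains; maximum flow = 11.
In the residual graph, reachable from Plant: {Plant, Sub3, Bus2, Bus4, Sub2}.
Min-cut edges: Sub3→Sub4 (5), Bus2→Sub4 (2), Bus4→Sub4 (2), Sub2→City (2); capacity 5 + 2 + 2 + 2 = 11.
This cut is saturated, so no flow can exceed 11.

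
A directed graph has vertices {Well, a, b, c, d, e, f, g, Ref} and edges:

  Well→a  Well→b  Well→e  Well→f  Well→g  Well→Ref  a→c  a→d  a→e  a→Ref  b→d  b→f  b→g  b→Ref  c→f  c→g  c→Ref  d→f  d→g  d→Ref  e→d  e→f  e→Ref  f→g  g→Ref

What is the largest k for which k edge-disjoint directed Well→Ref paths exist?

Assign every edge capacity 1; by Menger, the answer equals the max flow.
Path Well→Ref (+1); total 1.
Path Well→a→Ref (+1); total 2.
Path Well→b→Ref (+1); total 3.
Path Well→e→Ref (+1); total 4.
Path Well→g→Ref (+1); total 5.
No residual Well→Ref path; max flow = 5.
Certifying cut of size 5: {Well→Ref, Well→a, Well→b, Well→e, g→Ref}.

5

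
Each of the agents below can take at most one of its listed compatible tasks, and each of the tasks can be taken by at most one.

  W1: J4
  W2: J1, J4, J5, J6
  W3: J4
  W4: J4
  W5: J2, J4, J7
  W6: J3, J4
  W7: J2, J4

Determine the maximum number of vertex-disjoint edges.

5

Unit-capacity flow: source→left, listed edges, right→sink; max matching = max flow.
Augmenting path W1→J4 (+1); matched 1.
Augmenting path W2→J1 (+1); matched 2.
Augmenting path W5→J2 (+1); matched 3.
Augmenting path W6→J3 (+1); matched 4.
Augmenting path W7→J2→W5→J7 (+1); matched 5.
No augmenting path remains; maximum matching = 5.
König certificate: {W2, W5, W6, W7, J4} is a vertex cover of size 5 (every listed pair touches it), so no matching can be larger.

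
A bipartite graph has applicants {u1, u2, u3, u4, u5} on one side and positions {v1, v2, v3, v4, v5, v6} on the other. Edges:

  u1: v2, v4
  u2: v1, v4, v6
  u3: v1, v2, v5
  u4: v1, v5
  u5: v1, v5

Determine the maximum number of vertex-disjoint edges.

5

Unit-capacity flow: source→left, listed edges, right→sink; max matching = max flow.
Augmenting path u1→v2 (+1); matched 1.
Augmenting path u2→v1 (+1); matched 2.
Augmenting path u3→v5 (+1); matched 3.
Augmenting path u4→v1→u2→v4 (+1); matched 4.
Augmenting path u5→v5→u3→v2→u1→v4→u2→v6 (+1); matched 5.
No augmenting path remains; maximum matching = 5.
König certificate: {u1, u2, u3, u4, u5} is a vertex cover of size 5 (every listed pair touches it), so no matching can be larger.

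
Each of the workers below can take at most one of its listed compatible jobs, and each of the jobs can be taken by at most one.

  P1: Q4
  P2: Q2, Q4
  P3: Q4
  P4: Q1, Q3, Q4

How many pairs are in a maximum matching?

Unit-capacity flow: source→left, listed edges, right→sink; max matching = max flow.
Augmenting path P1→Q4 (+1); matched 1.
Augmenting path P2→Q2 (+1); matched 2.
Augmenting path P4→Q1 (+1); matched 3.
No augmenting path remains; maximum matching = 3.
König certificate: {P2, P4, Q4} is a vertex cover of size 3 (every listed pair touches it), so no matching can be larger.

3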